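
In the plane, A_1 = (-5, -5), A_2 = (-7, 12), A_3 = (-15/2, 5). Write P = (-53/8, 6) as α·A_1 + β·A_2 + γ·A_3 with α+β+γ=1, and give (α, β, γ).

Signed area of the reference triangle: [A_1A_2A_3] = ½·((-5)·(12−5) + (-7)·(5−(-5)) + (-15/2)·(-5−12)) = ½·(-35 − 70 + 255/2) = 45/4.
[PA_2A_3] = ½·((-53/8)·(12−5) + (-7)·(5−6) + (-15/2)·(6−12)) = ½·(-371/8 + 7 + 45) = 45/16, so the A_1-coordinate is (45/16)/(45/4) = 1/4.
[A_1PA_3] = ½·((-5)·(6−5) + (-53/8)·(5−(-5)) + (-15/2)·(-5−6)) = ½·(-5 − 265/4 + 165/2) = 45/8, so the A_2-coordinate is 1/2.
[A_1A_2P] = ½·((-5)·(12−6) + (-7)·(6−(-5)) + (-53/8)·(-5−12)) = ½·(-30 − 77 + 901/8) = 45/16, so the A_3-coordinate is 1/4.
Check: 1/4 + 1/2 + 1/4 = 1.

(1/4, 1/2, 1/4)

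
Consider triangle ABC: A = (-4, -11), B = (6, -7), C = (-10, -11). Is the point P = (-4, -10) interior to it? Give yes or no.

yes

Barycentric coordinates of P: (1/3, 1/4, 5/12).
The three coordinates are positive, positive, positive; a point is interior exactly when all three are positive.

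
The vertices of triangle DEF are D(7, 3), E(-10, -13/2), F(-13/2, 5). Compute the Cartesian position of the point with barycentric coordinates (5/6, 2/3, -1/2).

G = (5/6)·D + (2/3)·E + (-1/2)·F.
x-coordinate: (5/6)·7 + (2/3)·(-10) + (-1/2)·(-13/2) = 29/12.
y-coordinate: (5/6)·3 + (2/3)·(-13/2) + (-1/2)·5 = -13/3.

(29/12, -13/3)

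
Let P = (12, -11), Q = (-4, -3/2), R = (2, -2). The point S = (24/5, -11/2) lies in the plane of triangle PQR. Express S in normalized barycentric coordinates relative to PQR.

(2/5, 1/5, 2/5)

Signed area of the reference triangle: [PQR] = ½·(12·(-3/2−(-2)) + (-4)·(-2−(-11)) + 2·(-11−(-3/2))) = ½·(6 − 36 − 19) = -49/2.
[SQR] = ½·((24/5)·(-3/2−(-2)) + (-4)·(-2−(-11/2)) + 2·(-11/2−(-3/2))) = ½·(12/5 − 14 − 8) = -49/5, so the P-coordinate is (-49/5)/(-49/2) = 2/5.
[PSR] = ½·(12·(-11/2−(-2)) + (24/5)·(-2−(-11)) + 2·(-11−(-11/2))) = ½·(-42 + 216/5 − 11) = -49/10, so the Q-coordinate is 1/5.
[PQS] = ½·(12·(-3/2−(-11/2)) + (-4)·(-11/2−(-11)) + (24/5)·(-11−(-3/2))) = ½·(48 − 22 − 228/5) = -49/5, so the R-coordinate is 2/5.
Check: 2/5 + 1/5 + 2/5 = 1.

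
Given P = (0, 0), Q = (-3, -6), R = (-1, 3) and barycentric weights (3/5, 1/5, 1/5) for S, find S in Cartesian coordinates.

S = (3/5)·P + (1/5)·Q + (1/5)·R.
x-coordinate: (3/5)·0 + (1/5)·(-3) + (1/5)·(-1) = -4/5.
y-coordinate: (3/5)·0 + (1/5)·(-6) + (1/5)·3 = -3/5.

(-4/5, -3/5)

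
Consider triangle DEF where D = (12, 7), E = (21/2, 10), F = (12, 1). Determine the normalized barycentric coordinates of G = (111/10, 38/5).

Signed area of the reference triangle: [DEF] = ½·(12·(10−1) + (21/2)·(1−7) + 12·(7−10)) = ½·(108 − 63 − 36) = 9/2.
[GEF] = ½·((111/10)·(10−1) + (21/2)·(1−(38/5)) + 12·(38/5−10)) = ½·(999/10 − 693/10 − 144/5) = 9/10, so the D-coordinate is (9/10)/(9/2) = 1/5.
[DGF] = ½·(12·(38/5−1) + (111/10)·(1−7) + 12·(7−(38/5))) = ½·(396/5 − 333/5 − 36/5) = 27/10, so the E-coordinate is 3/5.
[DEG] = ½·(12·(10−(38/5)) + (21/2)·(38/5−7) + (111/10)·(7−10)) = ½·(144/5 + 63/10 − 333/10) = 9/10, so the F-coordinate is 1/5.

(1/5, 3/5, 1/5)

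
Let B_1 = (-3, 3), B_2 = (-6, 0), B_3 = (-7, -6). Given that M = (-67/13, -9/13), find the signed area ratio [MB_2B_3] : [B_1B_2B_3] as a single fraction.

5/13

[B_1B_2B_3] = ½·((-3)·(0−(-6)) + (-6)·(-6−3) + (-7)·(3−0)) = ½·(-18 + 54 − 21) = 15/2.
[MB_2B_3] = ½·((-67/13)·(0−(-6)) + (-6)·(-6−(-9/13)) + (-7)·(-9/13−0)) = ½·(-402/13 + 414/13 + 63/13) = 75/26, so the ratio is (75/26)/(15/2) = 5/13.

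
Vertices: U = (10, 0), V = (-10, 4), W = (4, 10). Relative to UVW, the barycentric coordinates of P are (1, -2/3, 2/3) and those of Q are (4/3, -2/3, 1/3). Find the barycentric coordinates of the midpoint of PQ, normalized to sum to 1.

Since both coordinate triples sum to 1, the midpoint's barycentrics are the componentwise average.
(1+4/3)/2 = 7/6; similarly -2/3 and 1/2.

(7/6, -2/3, 1/2)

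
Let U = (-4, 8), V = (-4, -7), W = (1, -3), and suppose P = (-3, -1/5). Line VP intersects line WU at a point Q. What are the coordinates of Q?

Barycentric coordinates of P with respect to UVW: (2/5, 2/5, 1/5).
On side WU the V-coordinate is zero; dropping P's V-weight 2/5 and renormalizing the remaining 1/5 : 2/5 gives weights 1/3, 2/3 on W, U.
Q = (1/3)·(1, -3) + (2/3)·(-4, 8) = (-7/3, 13/3).

(-7/3, 13/3)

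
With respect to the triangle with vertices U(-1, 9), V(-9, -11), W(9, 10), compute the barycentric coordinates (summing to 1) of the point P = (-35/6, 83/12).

(4/3, 1/12, -5/12)

Signed area of the reference triangle: [UVW] = ½·((-1)·(-11−10) + (-9)·(10−9) + 9·(9−(-11))) = ½·(21 − 9 + 180) = 96.
[PVW] = ½·((-35/6)·(-11−10) + (-9)·(10−(83/12)) + 9·(83/12−(-11))) = ½·(245/2 − 111/4 + 645/4) = 128, so the U-coordinate is 128/96 = 4/3.
[UPW] = ½·((-1)·(83/12−10) + (-35/6)·(10−9) + 9·(9−(83/12))) = ½·(37/12 − 35/6 + 75/4) = 8, so the V-coordinate is 1/12.
[UVP] = ½·((-1)·(-11−(83/12)) + (-9)·(83/12−9) + (-35/6)·(9−(-11))) = ½·(215/12 + 75/4 − 350/3) = -40, so the W-coordinate is -5/12.
Check: 4/3 + 1/12 − 5/12 = 1.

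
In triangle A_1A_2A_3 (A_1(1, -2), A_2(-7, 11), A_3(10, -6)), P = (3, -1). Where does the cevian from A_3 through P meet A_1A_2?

(-5/3, 7/3)

Barycentric coordinates of P with respect to A_1A_2A_3: (2/5, 1/5, 2/5).
On side A_1A_2 the A_3-coordinate is zero; dropping P's A_3-weight 2/5 and renormalizing the remaining 2/5 : 1/5 gives weights 2/3, 1/3 on A_1, A_2.
Q = (2/3)·(1, -2) + (1/3)·(-7, 11) = (-5/3, 7/3).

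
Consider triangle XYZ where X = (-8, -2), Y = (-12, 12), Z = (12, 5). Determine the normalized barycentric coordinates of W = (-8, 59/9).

(1/3, 5/9, 1/9)

Signed area of the reference triangle: [XYZ] = ½·((-8)·(12−5) + (-12)·(5−(-2)) + 12·(-2−12)) = ½·(-56 − 84 − 168) = -154.
[WYZ] = ½·((-8)·(12−5) + (-12)·(5−(59/9)) + 12·(59/9−12)) = ½·(-56 + 56/3 − 196/3) = -154/3, so the X-coordinate is (-154/3)/(-154) = 1/3.
[XWZ] = ½·((-8)·(59/9−5) + (-8)·(5−(-2)) + 12·(-2−(59/9))) = ½·(-112/9 − 56 − 308/3) = -770/9, so the Y-coordinate is 5/9.
[XYW] = ½·((-8)·(12−(59/9)) + (-12)·(59/9−(-2)) + (-8)·(-2−12)) = ½·(-392/9 − 308/3 + 112) = -154/9, so the Z-coordinate is 1/9.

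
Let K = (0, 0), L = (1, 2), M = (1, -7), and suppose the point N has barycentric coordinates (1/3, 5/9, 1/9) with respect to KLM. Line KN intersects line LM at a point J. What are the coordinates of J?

(1, 1/2)

Line KN meets LM where the K-coordinate vanishes; zeroing N's K-weight and renormalizing leaves L, M-weights 5/9 : 1/9 → (5/6, 1/6).
So J = (5/6)·L + (1/6)·M = (1, 1/2).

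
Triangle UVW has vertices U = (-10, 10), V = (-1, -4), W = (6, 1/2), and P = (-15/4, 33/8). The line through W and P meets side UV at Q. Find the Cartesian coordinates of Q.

(-7, 16/3)

Barycentric coordinates of P with respect to UVW: (1/2, 1/4, 1/4).
On side UV the W-coordinate is zero; dropping P's W-weight 1/4 and renormalizing the remaining 1/2 : 1/4 gives weights 2/3, 1/3 on U, V.
Q = (2/3)·(-10, 10) + (1/3)·(-1, -4) = (-7, 16/3).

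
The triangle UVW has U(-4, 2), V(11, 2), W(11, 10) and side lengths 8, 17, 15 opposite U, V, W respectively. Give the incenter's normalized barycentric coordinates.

The incenter has barycentric coordinates proportional to the opposite side lengths: (8 : 17 : 15).
Normalizing by 8+17+15 = 40 gives (1/5, 17/40, 3/8).

(1/5, 17/40, 3/8)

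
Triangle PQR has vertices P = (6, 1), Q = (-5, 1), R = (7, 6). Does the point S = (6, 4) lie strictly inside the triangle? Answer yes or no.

Barycentric coordinates of S: (19/55, 3/55, 3/5).
The three coordinates are positive, positive, positive; a point is interior exactly when all three are positive.

yes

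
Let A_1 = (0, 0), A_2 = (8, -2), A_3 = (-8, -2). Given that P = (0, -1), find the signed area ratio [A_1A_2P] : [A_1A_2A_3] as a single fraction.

[A_1A_2A_3] = ½·(0·(-2−(-2)) + 8·(-2−0) + (-8)·(0−(-2))) = ½·(0 − 16 − 16) = -16.
[A_1A_2P] = ½·(0·(-2−(-1)) + 8·(-1−0) + 0·(0−(-2))) = ½·(0 − 8 + 0) = -4, so the ratio is (-4)/(-16) = 1/4.

1/4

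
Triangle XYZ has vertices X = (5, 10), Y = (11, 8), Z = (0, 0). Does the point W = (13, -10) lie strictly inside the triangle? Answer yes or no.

Barycentric coordinates of W: (-107/35, 18/7, 52/35).
The three coordinates are negative, positive, positive; a point is interior exactly when all three are positive.

no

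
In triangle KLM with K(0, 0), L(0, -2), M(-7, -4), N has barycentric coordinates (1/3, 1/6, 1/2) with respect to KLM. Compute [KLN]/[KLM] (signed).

The signed ratio [KLN]/[KLM] equals the barycentric coordinate of N at vertex M, which is 1/2.

1/2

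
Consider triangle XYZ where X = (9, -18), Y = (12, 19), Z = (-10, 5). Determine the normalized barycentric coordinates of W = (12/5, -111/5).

Signed area of the reference triangle: [XYZ] = ½·(9·(19−5) + 12·(5−(-18)) + (-10)·(-18−19)) = ½·(126 + 276 + 370) = 386.
[WYZ] = ½·((12/5)·(19−5) + 12·(5−(-111/5)) + (-10)·(-111/5−19)) = ½·(168/5 + 1632/5 + 412) = 386, so the X-coordinate is 386/386 = 1.
[XWZ] = ½·(9·(-111/5−5) + (12/5)·(5−(-18)) + (-10)·(-18−(-111/5))) = ½·(-1224/5 + 276/5 − 42) = -579/5, so the Y-coordinate is -3/10.
[XYW] = ½·(9·(19−(-111/5)) + 12·(-111/5−(-18)) + (12/5)·(-18−19)) = ½·(1854/5 − 252/5 − 444/5) = 579/5, so the Z-coordinate is 3/10.

(1, -3/10, 3/10)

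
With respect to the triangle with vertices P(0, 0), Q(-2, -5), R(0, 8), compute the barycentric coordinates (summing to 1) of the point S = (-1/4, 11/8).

(5/8, 1/8, 1/4)

Signed area of the reference triangle: [PQR] = ½·(0·(-5−8) + (-2)·(8−0) + 0·(0−(-5))) = ½·(0 − 16 + 0) = -8.
[SQR] = ½·((-1/4)·(-5−8) + (-2)·(8−(11/8)) + 0·(11/8−(-5))) = ½·(13/4 − 53/4 + 0) = -5, so the P-coordinate is (-5)/(-8) = 5/8.
[PSR] = ½·(0·(11/8−8) + (-1/4)·(8−0) + 0·(0−(11/8))) = ½·(0 − 2 + 0) = -1, so the Q-coordinate is 1/8.
[PQS] = ½·(0·(-5−(11/8)) + (-2)·(11/8−0) + (-1/4)·(0−(-5))) = ½·(0 − 11/4 − 5/4) = -2, so the R-coordinate is 1/4.
Check: 5/8 + 1/8 + 1/4 = 1.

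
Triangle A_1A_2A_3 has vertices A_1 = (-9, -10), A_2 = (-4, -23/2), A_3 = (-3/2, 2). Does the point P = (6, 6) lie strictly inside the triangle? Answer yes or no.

Barycentric coordinates of P: (-73/57, 16/19, 82/57).
The three coordinates are negative, positive, positive; a point is interior exactly when all three are positive.

no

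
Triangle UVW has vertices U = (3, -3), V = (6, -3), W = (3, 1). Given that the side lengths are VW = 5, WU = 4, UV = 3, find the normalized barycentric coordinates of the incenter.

(5/12, 1/3, 1/4)

The incenter has barycentric coordinates proportional to the opposite side lengths: (5 : 4 : 3).
Normalizing by 5+4+3 = 12 gives (5/12, 1/3, 1/4).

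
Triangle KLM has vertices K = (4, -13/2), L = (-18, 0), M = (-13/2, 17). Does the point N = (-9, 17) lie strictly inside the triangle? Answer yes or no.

Barycentric coordinates of N: (-34/359, 47/359, 346/359).
The three coordinates are negative, positive, positive; a point is interior exactly when all three are positive.

no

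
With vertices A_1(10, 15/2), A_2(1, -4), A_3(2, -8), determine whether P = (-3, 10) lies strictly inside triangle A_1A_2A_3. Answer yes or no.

Barycentric coordinates of P: (-4/95, 443/95, -344/95).
The three coordinates are negative, positive, negative; a point is interior exactly when all three are positive.

no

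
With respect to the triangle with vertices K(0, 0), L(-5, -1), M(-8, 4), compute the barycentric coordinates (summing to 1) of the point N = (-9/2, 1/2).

(1/4, 1/2, 1/4)

Signed area of the reference triangle: [KLM] = ½·(0·(-1−4) + (-5)·(4−0) + (-8)·(0−(-1))) = ½·(0 − 20 − 8) = -14.
[NLM] = ½·((-9/2)·(-1−4) + (-5)·(4−(1/2)) + (-8)·(1/2−(-1))) = ½·(45/2 − 35/2 − 12) = -7/2, so the K-coordinate is (-7/2)/(-14) = 1/4.
[KNM] = ½·(0·(1/2−4) + (-9/2)·(4−0) + (-8)·(0−(1/2))) = ½·(0 − 18 + 4) = -7, so the L-coordinate is 1/2.
[KLN] = ½·(0·(-1−(1/2)) + (-5)·(1/2−0) + (-9/2)·(0−(-1))) = ½·(0 − 5/2 − 9/2) = -7/2, so the M-coordinate is 1/4.
Check: 1/4 + 1/2 + 1/4 = 1.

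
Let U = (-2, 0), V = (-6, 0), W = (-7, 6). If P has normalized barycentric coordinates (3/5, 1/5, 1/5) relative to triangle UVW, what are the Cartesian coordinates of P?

P = (3/5)·U + (1/5)·V + (1/5)·W.
x-coordinate: (3/5)·(-2) + (1/5)·(-6) + (1/5)·(-7) = -19/5.
y-coordinate: (3/5)·0 + (1/5)·0 + (1/5)·6 = 6/5.

(-19/5, 6/5)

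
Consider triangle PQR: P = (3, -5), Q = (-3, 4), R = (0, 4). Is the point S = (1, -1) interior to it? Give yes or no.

yes

Barycentric coordinates of S: (5/9, 2/9, 2/9).
The three coordinates are positive, positive, positive; a point is interior exactly when all three are positive.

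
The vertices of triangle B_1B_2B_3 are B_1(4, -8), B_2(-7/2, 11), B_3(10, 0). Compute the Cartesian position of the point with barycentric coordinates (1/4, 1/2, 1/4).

(7/4, 7/2)

M = (1/4)·B_1 + (1/2)·B_2 + (1/4)·B_3.
x-coordinate: (1/4)·4 + (1/2)·(-7/2) + (1/4)·10 = 7/4.
y-coordinate: (1/4)·(-8) + (1/2)·11 + (1/4)·0 = 7/2.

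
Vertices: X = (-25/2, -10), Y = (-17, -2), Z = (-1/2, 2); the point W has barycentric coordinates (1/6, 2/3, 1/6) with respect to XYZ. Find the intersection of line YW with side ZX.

(-13/2, -4)

Line YW meets ZX where the Y-coordinate vanishes; zeroing W's Y-weight and renormalizing leaves Z, X-weights 1/6 : 1/6 → (1/2, 1/2).
So V = (1/2)·Z + (1/2)·X = (-13/2, -4).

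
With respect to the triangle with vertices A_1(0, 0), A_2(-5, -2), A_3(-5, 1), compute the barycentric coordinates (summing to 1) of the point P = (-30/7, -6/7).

(1/7, 4/7, 2/7)

Signed area of the reference triangle: [A_1A_2A_3] = ½·(0·(-2−1) + (-5)·(1−0) + (-5)·(0−(-2))) = ½·(0 − 5 − 10) = -15/2.
[PA_2A_3] = ½·((-30/7)·(-2−1) + (-5)·(1−(-6/7)) + (-5)·(-6/7−(-2))) = ½·(90/7 − 65/7 − 40/7) = -15/14, so the A_1-coordinate is (-15/14)/(-15/2) = 1/7.
[A_1PA_3] = ½·(0·(-6/7−1) + (-30/7)·(1−0) + (-5)·(0−(-6/7))) = ½·(0 − 30/7 − 30/7) = -30/7, so the A_2-coordinate is 4/7.
[A_1A_2P] = ½·(0·(-2−(-6/7)) + (-5)·(-6/7−0) + (-30/7)·(0−(-2))) = ½·(0 + 30/7 − 60/7) = -15/7, so the A_3-coordinate is 2/7.
Check: 1/7 + 4/7 + 2/7 = 1.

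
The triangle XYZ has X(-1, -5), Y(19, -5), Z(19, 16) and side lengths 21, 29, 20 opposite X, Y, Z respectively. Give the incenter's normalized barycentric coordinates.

The incenter has barycentric coordinates proportional to the opposite side lengths: (21 : 29 : 20).
Normalizing by 21+29+20 = 70 gives (3/10, 29/70, 2/7).

(3/10, 29/70, 2/7)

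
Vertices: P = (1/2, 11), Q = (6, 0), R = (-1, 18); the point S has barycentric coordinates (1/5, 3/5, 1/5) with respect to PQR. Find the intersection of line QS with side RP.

Line QS meets RP where the Q-coordinate vanishes; zeroing S's Q-weight and renormalizing leaves R, P-weights 1/5 : 1/5 → (1/2, 1/2).
So T = (1/2)·R + (1/2)·P = (-1/4, 29/2).

(-1/4, 29/2)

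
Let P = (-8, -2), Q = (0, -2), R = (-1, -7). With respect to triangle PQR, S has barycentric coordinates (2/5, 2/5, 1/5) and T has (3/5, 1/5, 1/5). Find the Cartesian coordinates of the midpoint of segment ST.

(-21/5, -3)

Barycentric coordinates of the midpoint are the average: (1/2, 3/10, 1/5).
Converting: (1/2)·P + (3/10)·Q + (1/5)·R = (-21/5, -3).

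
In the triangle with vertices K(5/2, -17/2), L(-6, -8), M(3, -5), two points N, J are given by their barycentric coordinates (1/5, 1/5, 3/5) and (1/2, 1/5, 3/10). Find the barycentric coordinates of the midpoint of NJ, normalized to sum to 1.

Since both coordinate triples sum to 1, the midpoint's barycentrics are the componentwise average.
(1/5+1/2)/2 = 7/20; similarly 1/5 and 9/20.

(7/20, 1/5, 9/20)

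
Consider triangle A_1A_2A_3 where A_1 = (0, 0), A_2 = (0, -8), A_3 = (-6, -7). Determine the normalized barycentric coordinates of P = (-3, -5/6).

(5/6, -1/3, 1/2)

Signed area of the reference triangle: [A_1A_2A_3] = ½·(0·(-8−(-7)) + 0·(-7−0) + (-6)·(0−(-8))) = ½·(0 + 0 − 48) = -24.
[PA_2A_3] = ½·((-3)·(-8−(-7)) + 0·(-7−(-5/6)) + (-6)·(-5/6−(-8))) = ½·(3 + 0 − 43) = -20, so the A_1-coordinate is (-20)/(-24) = 5/6.
[A_1PA_3] = ½·(0·(-5/6−(-7)) + (-3)·(-7−0) + (-6)·(0−(-5/6))) = ½·(0 + 21 − 5) = 8, so the A_2-coordinate is -1/3.
[A_1A_2P] = ½·(0·(-8−(-5/6)) + 0·(-5/6−0) + (-3)·(0−(-8))) = ½·(0 + 0 − 24) = -12, so the A_3-coordinate is 1/2.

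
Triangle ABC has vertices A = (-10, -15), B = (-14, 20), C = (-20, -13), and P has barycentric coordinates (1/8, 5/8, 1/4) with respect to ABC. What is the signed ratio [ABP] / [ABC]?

The signed ratio [ABP]/[ABC] equals the barycentric coordinate of P at vertex C, which is 1/4.

1/4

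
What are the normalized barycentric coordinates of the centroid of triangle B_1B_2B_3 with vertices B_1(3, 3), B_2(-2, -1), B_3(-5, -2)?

(1/3, 1/3, 1/3)

The centroid is the average of the vertices, so each weight is 1/3.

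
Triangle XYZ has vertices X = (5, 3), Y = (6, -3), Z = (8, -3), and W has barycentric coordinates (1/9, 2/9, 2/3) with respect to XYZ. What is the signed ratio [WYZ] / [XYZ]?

The signed ratio [WYZ]/[XYZ] equals the barycentric coordinate of W at vertex X, which is 1/9.

1/9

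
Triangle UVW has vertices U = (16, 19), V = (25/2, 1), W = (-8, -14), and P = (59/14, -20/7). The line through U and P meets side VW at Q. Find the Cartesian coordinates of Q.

Barycentric coordinates of P with respect to UVW: (1/7, 3/7, 3/7).
On side VW the U-coordinate is zero; dropping P's U-weight 1/7 and renormalizing the remaining 3/7 : 3/7 gives weights 1/2, 1/2 on V, W.
Q = (1/2)·(25/2, 1) + (1/2)·(-8, -14) = (9/4, -13/2).

(9/4, -13/2)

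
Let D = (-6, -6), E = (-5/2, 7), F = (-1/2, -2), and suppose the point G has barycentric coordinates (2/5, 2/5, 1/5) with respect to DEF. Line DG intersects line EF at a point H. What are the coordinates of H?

(-11/6, 4)

Line DG meets EF where the D-coordinate vanishes; zeroing G's D-weight and renormalizing leaves E, F-weights 2/5 : 1/5 → (2/3, 1/3).
So H = (2/3)·E + (1/3)·F = (-11/6, 4).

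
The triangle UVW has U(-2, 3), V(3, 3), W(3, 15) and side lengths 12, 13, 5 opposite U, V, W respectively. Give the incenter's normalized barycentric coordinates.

The incenter has barycentric coordinates proportional to the opposite side lengths: (12 : 13 : 5).
Normalizing by 12+13+5 = 30 gives (2/5, 13/30, 1/6).

(2/5, 13/30, 1/6)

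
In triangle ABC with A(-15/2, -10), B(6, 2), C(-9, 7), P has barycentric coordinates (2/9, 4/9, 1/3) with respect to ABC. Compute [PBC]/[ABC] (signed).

The signed ratio [PBC]/[ABC] equals the barycentric coordinate of P at vertex A, which is 2/9.

2/9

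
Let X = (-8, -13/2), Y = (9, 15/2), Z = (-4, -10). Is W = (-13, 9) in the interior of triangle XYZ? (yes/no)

no

Barycentric coordinates of W: (809/231, 89/231, -667/231).
The three coordinates are positive, positive, negative; a point is interior exactly when all three are positive.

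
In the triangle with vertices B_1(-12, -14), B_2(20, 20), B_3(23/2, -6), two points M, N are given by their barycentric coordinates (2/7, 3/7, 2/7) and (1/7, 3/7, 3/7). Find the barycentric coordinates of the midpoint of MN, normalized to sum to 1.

(3/14, 3/7, 5/14)

Since both coordinate triples sum to 1, the midpoint's barycentrics are the componentwise average.
(2/7+1/7)/2 = 3/14; similarly 3/7 and 5/14.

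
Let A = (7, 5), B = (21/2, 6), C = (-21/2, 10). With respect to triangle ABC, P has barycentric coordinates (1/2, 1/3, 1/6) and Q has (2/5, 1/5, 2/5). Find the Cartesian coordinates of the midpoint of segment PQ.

(119/40, 401/60)

Barycentric coordinates of the midpoint are the average: (9/20, 4/15, 17/60).
Converting: (9/20)·A + (4/15)·B + (17/60)·C = (119/40, 401/60).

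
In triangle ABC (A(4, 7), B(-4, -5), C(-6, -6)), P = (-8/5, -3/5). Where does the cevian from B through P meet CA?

Barycentric coordinates of P with respect to ABC: (2/5, 1/5, 2/5).
On side CA the B-coordinate is zero; dropping P's B-weight 1/5 and renormalizing the remaining 2/5 : 2/5 gives weights 1/2, 1/2 on C, A.
Q = (1/2)·(-6, -6) + (1/2)·(4, 7) = (-1, 1/2).

(-1, 1/2)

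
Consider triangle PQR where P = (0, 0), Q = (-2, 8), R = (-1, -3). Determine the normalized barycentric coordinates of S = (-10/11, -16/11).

Signed area of the reference triangle: [PQR] = ½·(0·(8−(-3)) + (-2)·(-3−0) + (-1)·(0−8)) = ½·(0 + 6 + 8) = 7.
[SQR] = ½·((-10/11)·(8−(-3)) + (-2)·(-3−(-16/11)) + (-1)·(-16/11−8)) = ½·(-10 + 34/11 + 104/11) = 14/11, so the P-coordinate is (14/11)/7 = 2/11.
[PSR] = ½·(0·(-16/11−(-3)) + (-10/11)·(-3−0) + (-1)·(0−(-16/11))) = ½·(0 + 30/11 − 16/11) = 7/11, so the Q-coordinate is 1/11.
[PQS] = ½·(0·(8−(-16/11)) + (-2)·(-16/11−0) + (-10/11)·(0−8)) = ½·(0 + 32/11 + 80/11) = 56/11, so the R-coordinate is 8/11.

(2/11, 1/11, 8/11)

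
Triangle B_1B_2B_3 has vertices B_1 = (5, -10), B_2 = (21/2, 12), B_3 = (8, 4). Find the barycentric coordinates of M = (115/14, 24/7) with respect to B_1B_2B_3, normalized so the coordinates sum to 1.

Signed area of the reference triangle: [B_1B_2B_3] = ½·(5·(12−4) + (21/2)·(4−(-10)) + 8·(-10−12)) = ½·(40 + 147 − 176) = 11/2.
[MB_2B_3] = ½·((115/14)·(12−4) + (21/2)·(4−(24/7)) + 8·(24/7−12)) = ½·(460/7 + 6 − 480/7) = 11/7, so the B_1-coordinate is (11/7)/(11/2) = 2/7.
[B_1MB_3] = ½·(5·(24/7−4) + (115/14)·(4−(-10)) + 8·(-10−(24/7))) = ½·(-20/7 + 115 − 752/7) = 33/14, so the B_2-coordinate is 3/7.
[B_1B_2M] = ½·(5·(12−(24/7)) + (21/2)·(24/7−(-10)) + (115/14)·(-10−12)) = ½·(300/7 + 141 − 1265/7) = 11/7, so the B_3-coordinate is 2/7.

(2/7, 3/7, 2/7)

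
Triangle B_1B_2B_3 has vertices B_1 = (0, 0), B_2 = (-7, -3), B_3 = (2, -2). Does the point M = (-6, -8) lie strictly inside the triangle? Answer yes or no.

Barycentric coordinates of M: (-23/10, 7/5, 19/10).
The three coordinates are negative, positive, positive; a point is interior exactly when all three are positive.

no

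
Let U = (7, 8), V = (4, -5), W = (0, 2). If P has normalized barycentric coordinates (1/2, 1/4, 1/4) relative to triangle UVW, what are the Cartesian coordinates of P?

P = (1/2)·U + (1/4)·V + (1/4)·W.
x-coordinate: (1/2)·7 + (1/4)·4 + (1/4)·0 = 9/2.
y-coordinate: (1/2)·8 + (1/4)·(-5) + (1/4)·2 = 13/4.

(9/2, 13/4)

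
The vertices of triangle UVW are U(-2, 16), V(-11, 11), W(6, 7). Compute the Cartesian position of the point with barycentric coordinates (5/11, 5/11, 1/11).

(-59/11, 142/11)

P = (5/11)·U + (5/11)·V + (1/11)·W.
x-coordinate: (5/11)·(-2) + (5/11)·(-11) + (1/11)·6 = -59/11.
y-coordinate: (5/11)·16 + (5/11)·11 + (1/11)·7 = 142/11.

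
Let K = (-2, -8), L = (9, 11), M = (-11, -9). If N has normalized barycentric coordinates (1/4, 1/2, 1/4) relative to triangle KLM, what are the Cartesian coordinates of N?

(5/4, 5/4)

N = (1/4)·K + (1/2)·L + (1/4)·M.
x-coordinate: (1/4)·(-2) + (1/2)·9 + (1/4)·(-11) = 5/4.
y-coordinate: (1/4)·(-8) + (1/2)·11 + (1/4)·(-9) = 5/4.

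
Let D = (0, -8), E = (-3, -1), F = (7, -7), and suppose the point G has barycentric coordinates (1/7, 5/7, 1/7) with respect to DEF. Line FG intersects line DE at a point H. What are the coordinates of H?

Line FG meets DE where the F-coordinate vanishes; zeroing G's F-weight and renormalizing leaves D, E-weights 1/7 : 5/7 → (1/6, 5/6).
So H = (1/6)·D + (5/6)·E = (-5/2, -13/6).

(-5/2, -13/6)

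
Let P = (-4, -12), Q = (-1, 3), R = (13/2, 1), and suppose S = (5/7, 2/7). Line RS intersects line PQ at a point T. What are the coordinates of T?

(-8/5, 0)

Barycentric coordinates of S with respect to PQR: (1/7, 4/7, 2/7).
On side PQ the R-coordinate is zero; dropping S's R-weight 2/7 and renormalizing the remaining 1/7 : 4/7 gives weights 1/5, 4/5 on P, Q.
T = (1/5)·(-4, -12) + (4/5)·(-1, 3) = (-8/5, 0).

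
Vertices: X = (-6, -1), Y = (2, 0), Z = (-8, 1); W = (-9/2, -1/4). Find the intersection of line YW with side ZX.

(-20/3, -1/3)

Barycentric coordinates of W with respect to XYZ: (1/2, 1/4, 1/4).
On side ZX the Y-coordinate is zero; dropping W's Y-weight 1/4 and renormalizing the remaining 1/4 : 1/2 gives weights 1/3, 2/3 on Z, X.
V = (1/3)·(-8, 1) + (2/3)·(-6, -1) = (-20/3, -1/3).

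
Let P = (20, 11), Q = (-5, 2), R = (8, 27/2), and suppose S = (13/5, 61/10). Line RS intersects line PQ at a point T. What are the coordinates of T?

Barycentric coordinates of S with respect to PQR: (1/5, 3/5, 1/5).
On side PQ the R-coordinate is zero; dropping S's R-weight 1/5 and renormalizing the remaining 1/5 : 3/5 gives weights 1/4, 3/4 on P, Q.
T = (1/4)·(20, 11) + (3/4)·(-5, 2) = (5/4, 17/4).

(5/4, 17/4)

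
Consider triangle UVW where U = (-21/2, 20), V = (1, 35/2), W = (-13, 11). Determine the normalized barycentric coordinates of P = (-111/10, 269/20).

(1/5, 1/10, 7/10)

Signed area of the reference triangle: [UVW] = ½·((-21/2)·(35/2−11) + 1·(11−20) + (-13)·(20−(35/2))) = ½·(-273/4 − 9 − 65/2) = -439/8.
[PVW] = ½·((-111/10)·(35/2−11) + 1·(11−(269/20)) + (-13)·(269/20−(35/2))) = ½·(-1443/20 − 49/20 + 1053/20) = -439/40, so the U-coordinate is (-439/40)/(-439/8) = 1/5.
[UPW] = ½·((-21/2)·(269/20−11) + (-111/10)·(11−20) + (-13)·(20−(269/20))) = ½·(-1029/40 + 999/10 − 1703/20) = -439/80, so the V-coordinate is 1/10.
[UVP] = ½·((-21/2)·(35/2−(269/20)) + 1·(269/20−20) + (-111/10)·(20−(35/2))) = ½·(-1701/40 − 131/20 − 111/4) = -3073/80, so the W-coordinate is 7/10.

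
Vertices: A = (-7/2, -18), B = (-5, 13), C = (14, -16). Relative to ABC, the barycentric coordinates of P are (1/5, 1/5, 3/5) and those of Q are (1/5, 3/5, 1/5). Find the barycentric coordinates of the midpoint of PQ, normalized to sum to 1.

Since both coordinate triples sum to 1, the midpoint's barycentrics are the componentwise average.
(1/5+1/5)/2 = 1/5; similarly 2/5 and 2/5.

(1/5, 2/5, 2/5)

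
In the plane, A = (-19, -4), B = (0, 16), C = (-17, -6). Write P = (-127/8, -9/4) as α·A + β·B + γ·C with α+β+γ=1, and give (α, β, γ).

Signed area of the reference triangle: [ABC] = ½·((-19)·(16−(-6)) + 0·(-6−(-4)) + (-17)·(-4−16)) = ½·(-418 + 0 + 340) = -39.
[PBC] = ½·((-127/8)·(16−(-6)) + 0·(-6−(-9/4)) + (-17)·(-9/4−16)) = ½·(-1397/4 + 0 + 1241/4) = -39/2, so the A-coordinate is (-39/2)/(-39) = 1/2.
[APC] = ½·((-19)·(-9/4−(-6)) + (-127/8)·(-6−(-4)) + (-17)·(-4−(-9/4))) = ½·(-285/4 + 127/4 + 119/4) = -39/8, so the B-coordinate is 1/8.
[ABP] = ½·((-19)·(16−(-9/4)) + 0·(-9/4−(-4)) + (-127/8)·(-4−16)) = ½·(-1387/4 + 0 + 635/2) = -117/8, so the C-coordinate is 3/8.
Check: 1/2 + 1/8 + 3/8 = 1.

(1/2, 1/8, 3/8)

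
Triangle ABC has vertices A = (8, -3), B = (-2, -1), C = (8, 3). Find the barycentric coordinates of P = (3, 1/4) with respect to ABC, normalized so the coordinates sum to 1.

(1/8, 1/2, 3/8)

Signed area of the reference triangle: [ABC] = ½·(8·(-1−3) + (-2)·(3−(-3)) + 8·(-3−(-1))) = ½·(-32 − 12 − 16) = -30.
[PBC] = ½·(3·(-1−3) + (-2)·(3−(1/4)) + 8·(1/4−(-1))) = ½·(-12 − 11/2 + 10) = -15/4, so the A-coordinate is (-15/4)/(-30) = 1/8.
[APC] = ½·(8·(1/4−3) + 3·(3−(-3)) + 8·(-3−(1/4))) = ½·(-22 + 18 − 26) = -15, so the B-coordinate is 1/2.
[ABP] = ½·(8·(-1−(1/4)) + (-2)·(1/4−(-3)) + 3·(-3−(-1))) = ½·(-10 − 13/2 − 6) = -45/4, so the C-coordinate is 3/8.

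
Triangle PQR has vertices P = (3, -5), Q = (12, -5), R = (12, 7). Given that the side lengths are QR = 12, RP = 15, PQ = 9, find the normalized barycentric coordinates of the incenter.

The incenter has barycentric coordinates proportional to the opposite side lengths: (12 : 15 : 9).
Normalizing by 12+15+9 = 36 gives (1/3, 5/12, 1/4).

(1/3, 5/12, 1/4)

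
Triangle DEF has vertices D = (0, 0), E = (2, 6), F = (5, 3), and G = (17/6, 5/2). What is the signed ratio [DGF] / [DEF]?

1/6

[DEF] = ½·(0·(6−3) + 2·(3−0) + 5·(0−6)) = ½·(0 + 6 − 30) = -12.
[DGF] = ½·(0·(5/2−3) + (17/6)·(3−0) + 5·(0−(5/2))) = ½·(0 + 17/2 − 25/2) = -2, so the ratio is (-2)/(-12) = 1/6.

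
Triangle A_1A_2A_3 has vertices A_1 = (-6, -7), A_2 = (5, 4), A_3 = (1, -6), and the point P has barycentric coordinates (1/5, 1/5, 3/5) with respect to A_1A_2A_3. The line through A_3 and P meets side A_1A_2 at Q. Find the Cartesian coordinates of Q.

Line A_3P meets A_1A_2 where the A_3-coordinate vanishes; zeroing P's A_3-weight and renormalizing leaves A_1, A_2-weights 1/5 : 1/5 → (1/2, 1/2).
So Q = (1/2)·A_1 + (1/2)·A_2 = (-1/2, -3/2).

(-1/2, -3/2)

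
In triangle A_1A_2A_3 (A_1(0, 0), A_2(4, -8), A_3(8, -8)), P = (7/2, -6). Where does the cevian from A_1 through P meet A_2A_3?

Barycentric coordinates of P with respect to A_1A_2A_3: (1/4, 5/8, 1/8).
On side A_2A_3 the A_1-coordinate is zero; dropping P's A_1-weight 1/4 and renormalizing the remaining 5/8 : 1/8 gives weights 5/6, 1/6 on A_2, A_3.
Q = (5/6)·(4, -8) + (1/6)·(8, -8) = (14/3, -8).

(14/3, -8)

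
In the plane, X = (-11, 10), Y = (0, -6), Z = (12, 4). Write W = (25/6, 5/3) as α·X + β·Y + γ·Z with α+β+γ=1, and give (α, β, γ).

(1/6, 1/3, 1/2)

Signed area of the reference triangle: [XYZ] = ½·((-11)·(-6−4) + 0·(4−10) + 12·(10−(-6))) = ½·(110 + 0 + 192) = 151.
[WYZ] = ½·((25/6)·(-6−4) + 0·(4−(5/3)) + 12·(5/3−(-6))) = ½·(-125/3 + 0 + 92) = 151/6, so the X-coordinate is (151/6)/151 = 1/6.
[XWZ] = ½·((-11)·(5/3−4) + (25/6)·(4−10) + 12·(10−(5/3))) = ½·(77/3 − 25 + 100) = 151/3, so the Y-coordinate is 1/3.
[XYW] = ½·((-11)·(-6−(5/3)) + 0·(5/3−10) + (25/6)·(10−(-6))) = ½·(253/3 + 0 + 200/3) = 151/2, so the Z-coordinate is 1/2.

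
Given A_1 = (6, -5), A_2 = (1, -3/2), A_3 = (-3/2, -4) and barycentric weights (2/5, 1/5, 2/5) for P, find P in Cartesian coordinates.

(2, -39/10)

P = (2/5)·A_1 + (1/5)·A_2 + (2/5)·A_3.
x-coordinate: (2/5)·6 + (1/5)·1 + (2/5)·(-3/2) = 2.
y-coordinate: (2/5)·(-5) + (1/5)·(-3/2) + (2/5)·(-4) = -39/10.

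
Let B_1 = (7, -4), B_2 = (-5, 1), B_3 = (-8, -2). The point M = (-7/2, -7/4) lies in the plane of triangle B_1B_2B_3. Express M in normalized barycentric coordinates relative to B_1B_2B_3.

(1/4, 1/4, 1/2)

Signed area of the reference triangle: [B_1B_2B_3] = ½·(7·(1−(-2)) + (-5)·(-2−(-4)) + (-8)·(-4−1)) = ½·(21 − 10 + 40) = 51/2.
[MB_2B_3] = ½·((-7/2)·(1−(-2)) + (-5)·(-2−(-7/4)) + (-8)·(-7/4−1)) = ½·(-21/2 + 5/4 + 22) = 51/8, so the B_1-coordinate is (51/8)/(51/2) = 1/4.
[B_1MB_3] = ½·(7·(-7/4−(-2)) + (-7/2)·(-2−(-4)) + (-8)·(-4−(-7/4))) = ½·(7/4 − 7 + 18) = 51/8, so the B_2-coordinate is 1/4.
[B_1B_2M] = ½·(7·(1−(-7/4)) + (-5)·(-7/4−(-4)) + (-7/2)·(-4−1)) = ½·(77/4 − 45/4 + 35/2) = 51/4, so the B_3-coordinate is 1/2.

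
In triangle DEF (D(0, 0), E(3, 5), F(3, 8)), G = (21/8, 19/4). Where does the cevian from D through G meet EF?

Barycentric coordinates of G with respect to DEF: (1/8, 3/4, 1/8).
On side EF the D-coordinate is zero; dropping G's D-weight 1/8 and renormalizing the remaining 3/4 : 1/8 gives weights 6/7, 1/7 on E, F.
H = (6/7)·(3, 5) + (1/7)·(3, 8) = (3, 38/7).

(3, 38/7)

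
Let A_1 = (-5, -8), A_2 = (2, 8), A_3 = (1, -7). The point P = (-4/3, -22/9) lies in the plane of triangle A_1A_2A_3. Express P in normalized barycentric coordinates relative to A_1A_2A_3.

(4/9, 1/3, 2/9)

Signed area of the reference triangle: [A_1A_2A_3] = ½·((-5)·(8−(-7)) + 2·(-7−(-8)) + 1·(-8−8)) = ½·(-75 + 2 − 16) = -89/2.
[PA_2A_3] = ½·((-4/3)·(8−(-7)) + 2·(-7−(-22/9)) + 1·(-22/9−8)) = ½·(-20 − 82/9 − 94/9) = -178/9, so the A_1-coordinate is (-178/9)/(-89/2) = 4/9.
[A_1PA_3] = ½·((-5)·(-22/9−(-7)) + (-4/3)·(-7−(-8)) + 1·(-8−(-22/9))) = ½·(-205/9 − 4/3 − 50/9) = -89/6, so the A_2-coordinate is 1/3.
[A_1A_2P] = ½·((-5)·(8−(-22/9)) + 2·(-22/9−(-8)) + (-4/3)·(-8−8)) = ½·(-470/9 + 100/9 + 64/3) = -89/9, so the A_3-coordinate is 2/9.
Check: 4/9 + 1/3 + 2/9 = 1.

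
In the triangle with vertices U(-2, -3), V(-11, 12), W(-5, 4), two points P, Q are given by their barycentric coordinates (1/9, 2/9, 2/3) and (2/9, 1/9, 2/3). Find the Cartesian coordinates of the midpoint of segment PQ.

Barycentric coordinates of the midpoint are the average: (1/6, 1/6, 2/3).
Converting: (1/6)·U + (1/6)·V + (2/3)·W = (-11/2, 25/6).

(-11/2, 25/6)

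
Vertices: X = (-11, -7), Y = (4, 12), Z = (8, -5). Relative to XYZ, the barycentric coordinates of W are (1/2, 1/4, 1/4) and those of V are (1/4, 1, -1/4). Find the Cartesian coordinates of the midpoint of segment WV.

Barycentric coordinates of the midpoint are the average: (3/8, 5/8, 0).
Converting: (3/8)·X + (5/8)·Y + 0·Z = (-13/8, 39/8).

(-13/8, 39/8)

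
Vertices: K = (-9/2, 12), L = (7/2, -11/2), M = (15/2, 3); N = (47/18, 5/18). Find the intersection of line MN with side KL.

Barycentric coordinates of N with respect to KLM: (2/9, 5/9, 2/9).
On side KL the M-coordinate is zero; dropping N's M-weight 2/9 and renormalizing the remaining 2/9 : 5/9 gives weights 2/7, 5/7 on K, L.
J = (2/7)·(-9/2, 12) + (5/7)·(7/2, -11/2) = (17/14, -1/2).

(17/14, -1/2)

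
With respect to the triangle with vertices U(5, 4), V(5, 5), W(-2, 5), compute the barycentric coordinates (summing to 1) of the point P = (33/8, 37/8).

Signed area of the reference triangle: [UVW] = ½·(5·(5−5) + 5·(5−4) + (-2)·(4−5)) = ½·(0 + 5 + 2) = 7/2.
[PVW] = ½·((33/8)·(5−5) + 5·(5−(37/8)) + (-2)·(37/8−5)) = ½·(0 + 15/8 + 3/4) = 21/16, so the U-coordinate is (21/16)/(7/2) = 3/8.
[UPW] = ½·(5·(37/8−5) + (33/8)·(5−4) + (-2)·(4−(37/8))) = ½·(-15/8 + 33/8 + 5/4) = 7/4, so the V-coordinate is 1/2.
[UVP] = ½·(5·(5−(37/8)) + 5·(37/8−4) + (33/8)·(4−5)) = ½·(15/8 + 25/8 − 33/8) = 7/16, so the W-coordinate is 1/8.
Check: 3/8 + 1/2 + 1/8 = 1.

(3/8, 1/2, 1/8)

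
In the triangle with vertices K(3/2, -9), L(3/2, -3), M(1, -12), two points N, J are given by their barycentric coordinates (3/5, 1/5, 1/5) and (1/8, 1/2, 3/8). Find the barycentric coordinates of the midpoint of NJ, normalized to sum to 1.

Since both coordinate triples sum to 1, the midpoint's barycentrics are the componentwise average.
(3/5+1/8)/2 = 29/80; similarly 7/20 and 23/80.

(29/80, 7/20, 23/80)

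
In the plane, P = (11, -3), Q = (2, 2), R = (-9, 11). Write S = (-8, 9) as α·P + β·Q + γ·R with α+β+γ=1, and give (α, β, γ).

(-1/2, 1, 1/2)

Signed area of the reference triangle: [PQR] = ½·(11·(2−11) + 2·(11−(-3)) + (-9)·(-3−2)) = ½·(-99 + 28 + 45) = -13.
[SQR] = ½·((-8)·(2−11) + 2·(11−9) + (-9)·(9−2)) = ½·(72 + 4 − 63) = 13/2, so the P-coordinate is (13/2)/(-13) = -1/2.
[PSR] = ½·(11·(9−11) + (-8)·(11−(-3)) + (-9)·(-3−9)) = ½·(-22 − 112 + 108) = -13, so the Q-coordinate is 1.
[PQS] = ½·(11·(2−9) + 2·(9−(-3)) + (-8)·(-3−2)) = ½·(-77 + 24 + 40) = -13/2, so the R-coordinate is 1/2.
Check: -1/2 + 1 + 1/2 = 1.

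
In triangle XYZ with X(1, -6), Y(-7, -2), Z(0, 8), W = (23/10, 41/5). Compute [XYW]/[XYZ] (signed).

[XYZ] = ½·(1·(-2−8) + (-7)·(8−(-6)) + 0·(-6−(-2))) = ½·(-10 − 98 + 0) = -54.
[XYW] = ½·(1·(-2−(41/5)) + (-7)·(41/5−(-6)) + (23/10)·(-6−(-2))) = ½·(-51/5 − 497/5 − 46/5) = -297/5, so the ratio is (-297/5)/(-54) = 11/10.

11/10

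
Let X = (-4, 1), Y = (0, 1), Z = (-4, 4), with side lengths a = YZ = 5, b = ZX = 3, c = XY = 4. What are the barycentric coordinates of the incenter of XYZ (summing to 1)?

The incenter has barycentric coordinates proportional to the opposite side lengths: (5 : 3 : 4).
Normalizing by 5+3+4 = 12 gives (5/12, 1/4, 1/3).

(5/12, 1/4, 1/3)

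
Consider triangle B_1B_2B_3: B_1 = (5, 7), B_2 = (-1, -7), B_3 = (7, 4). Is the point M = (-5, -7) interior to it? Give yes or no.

Barycentric coordinates of M: (22/23, 29/23, -28/23).
The three coordinates are positive, positive, negative; a point is interior exactly when all three are positive.

no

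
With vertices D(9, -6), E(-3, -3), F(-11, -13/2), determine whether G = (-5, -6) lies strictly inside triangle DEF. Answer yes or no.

yes

Barycentric coordinates of G: (17/66, 7/66, 7/11).
The three coordinates are positive, positive, positive; a point is interior exactly when all three are positive.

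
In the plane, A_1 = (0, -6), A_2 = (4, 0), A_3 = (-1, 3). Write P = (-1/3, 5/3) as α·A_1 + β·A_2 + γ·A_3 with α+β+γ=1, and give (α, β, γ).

(1/9, 1/9, 7/9)

Signed area of the reference triangle: [A_1A_2A_3] = ½·(0·(0−3) + 4·(3−(-6)) + (-1)·(-6−0)) = ½·(0 + 36 + 6) = 21.
[PA_2A_3] = ½·((-1/3)·(0−3) + 4·(3−(5/3)) + (-1)·(5/3−0)) = ½·(1 + 16/3 − 5/3) = 7/3, so the A_1-coordinate is (7/3)/21 = 1/9.
[A_1PA_3] = ½·(0·(5/3−3) + (-1/3)·(3−(-6)) + (-1)·(-6−(5/3))) = ½·(0 − 3 + 23/3) = 7/3, so the A_2-coordinate is 1/9.
[A_1A_2P] = ½·(0·(0−(5/3)) + 4·(5/3−(-6)) + (-1/3)·(-6−0)) = ½·(0 + 92/3 + 2) = 49/3, so the A_3-coordinate is 7/9.
Check: 1/9 + 1/9 + 7/9 = 1.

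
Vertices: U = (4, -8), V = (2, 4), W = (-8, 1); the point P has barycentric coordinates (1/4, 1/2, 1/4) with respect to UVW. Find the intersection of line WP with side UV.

Line WP meets UV where the W-coordinate vanishes; zeroing P's W-weight and renormalizing leaves U, V-weights 1/4 : 1/2 → (1/3, 2/3).
So Q = (1/3)·U + (2/3)·V = (8/3, 0).

(8/3, 0)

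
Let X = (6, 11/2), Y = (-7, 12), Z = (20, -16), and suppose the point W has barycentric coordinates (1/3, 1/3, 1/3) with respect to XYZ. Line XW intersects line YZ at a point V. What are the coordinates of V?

(13/2, -2)

Line XW meets YZ where the X-coordinate vanishes; zeroing W's X-weight and renormalizing leaves Y, Z-weights 1/3 : 1/3 → (1/2, 1/2).
So V = (1/2)·Y + (1/2)·Z = (13/2, -2).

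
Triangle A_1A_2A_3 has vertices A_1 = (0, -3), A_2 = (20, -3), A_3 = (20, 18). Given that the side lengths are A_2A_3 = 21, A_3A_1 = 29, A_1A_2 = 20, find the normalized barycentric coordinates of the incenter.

The incenter has barycentric coordinates proportional to the opposite side lengths: (21 : 29 : 20).
Normalizing by 21+29+20 = 70 gives (3/10, 29/70, 2/7).

(3/10, 29/70, 2/7)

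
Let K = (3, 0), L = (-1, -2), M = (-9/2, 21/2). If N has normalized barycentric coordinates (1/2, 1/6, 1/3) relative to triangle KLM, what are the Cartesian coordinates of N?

(-1/6, 19/6)

N = (1/2)·K + (1/6)·L + (1/3)·M.
x-coordinate: (1/2)·3 + (1/6)·(-1) + (1/3)·(-9/2) = -1/6.
y-coordinate: (1/2)·0 + (1/6)·(-2) + (1/3)·(21/2) = 19/6.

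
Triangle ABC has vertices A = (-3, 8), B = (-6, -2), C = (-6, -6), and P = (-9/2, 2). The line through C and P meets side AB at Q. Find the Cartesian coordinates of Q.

Barycentric coordinates of P with respect to ABC: (1/2, 1/4, 1/4).
On side AB the C-coordinate is zero; dropping P's C-weight 1/4 and renormalizing the remaining 1/2 : 1/4 gives weights 2/3, 1/3 on A, B.
Q = (2/3)·(-3, 8) + (1/3)·(-6, -2) = (-4, 14/3).

(-4, 14/3)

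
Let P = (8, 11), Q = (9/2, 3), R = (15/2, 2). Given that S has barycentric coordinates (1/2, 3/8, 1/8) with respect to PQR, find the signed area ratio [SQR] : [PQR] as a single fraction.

1/2

The signed ratio [SQR]/[PQR] equals the barycentric coordinate of S at vertex P, which is 1/2.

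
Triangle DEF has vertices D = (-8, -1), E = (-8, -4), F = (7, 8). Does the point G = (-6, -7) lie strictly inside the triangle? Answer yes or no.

no

Barycentric coordinates of G: (-23/15, 12/5, 2/15).
The three coordinates are negative, positive, positive; a point is interior exactly when all three are positive.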